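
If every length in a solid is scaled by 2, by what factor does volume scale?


Linear scale factor k = 2
Rule: under a linear scaling by k, volumes scale by k^3.
k^3 = 2 * 2 * 2
k^3 = 4 * 2
k^3 = 8
Volume scales by a factor of 8.
8 (dimensionless)


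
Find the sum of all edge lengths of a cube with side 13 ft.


Shape: cube
Side s = 13 ft
A cube has 12 edges, all equal.
Formula: total edge length = 12 * s
Total = 12 * 13
Total = 156
156 ft


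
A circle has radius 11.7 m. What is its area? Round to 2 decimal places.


Shape: circle
Radius r = 11.7 m
Formula: A = pi * r^2
r^2 = 11.7^2 = 136.89
A = pi * 136.89
A = 430.05
430.05 m^2


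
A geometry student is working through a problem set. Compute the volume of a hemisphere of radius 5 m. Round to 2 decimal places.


Shape: hemisphere (half of a sphere)
Radius r = 5 m
Formula: V = (1/2) * (4/3) * pi * r^3 = (2/3) * pi * r^3
r^3 = 125
(2/3) * 125 = 83.333333
V = 83.333333 * pi
V = 261.8
261.8 m^3


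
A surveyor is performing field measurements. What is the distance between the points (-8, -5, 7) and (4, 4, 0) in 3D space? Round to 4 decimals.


3D distance between two points
P1 = (-8, -5, 7), P2 = (4, 4, 0)
Formula: d = sqrt((x2-x1)^2 + (y2-y1)^2 + (z2-z1)^2)
dx = 4 - -8 = 12
dy = 4 - -5 = 9
dz = 0 - 7 = -7
dx^2 + dy^2 + dz^2 = 144 + 81 + 49 = 274
d = sqrt(274)
d = 16.5529
16.5529 units


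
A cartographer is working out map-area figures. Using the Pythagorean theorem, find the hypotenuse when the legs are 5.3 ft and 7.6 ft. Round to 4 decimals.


Shape: right triangle
Legs a = 5.3 ft, b = 7.6 ft
Formula: c = sqrt(a^2 + b^2)
a^2 = 28.09, b^2 = 57.76
a^2 + b^2 = 85.85
c = sqrt(85.85)
c = 9.2655
9.2655 ft


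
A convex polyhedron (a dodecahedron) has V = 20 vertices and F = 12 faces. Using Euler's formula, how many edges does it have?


Polyhedron: dodecahedron
Euler's formula for convex polyhedra: V - E + F = 2
Given: V = 20 vertices and F = 12 faces
Solve for E:
E = V + F - 2 = 20 + 12 - 2 = 30
30 edges


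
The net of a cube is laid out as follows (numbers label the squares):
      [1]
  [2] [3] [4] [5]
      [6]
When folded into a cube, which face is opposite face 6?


Net: cross layout. Take square 3 as the base (bottom).
Fold the four squares in the horizontal row up around 3: 2 -> left, 4 -> right, 5 wraps to the top.
Fold 1 and 6 up from 3: 1 -> back, 6 -> front.
Opposite pairs are therefore: (1, 6), (2, 4), (3, 5).
Face 6 is opposite face 1.
face 1


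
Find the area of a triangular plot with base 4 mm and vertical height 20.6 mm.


Shape: triangle
Base b = 4 mm, Height h = 20.6 mm
Formula: A = (1/2) * b * h
A = 0.5 * 4 * 20.6
A = 0.5 * 82.4
A = 41.2
41.2 mm^2


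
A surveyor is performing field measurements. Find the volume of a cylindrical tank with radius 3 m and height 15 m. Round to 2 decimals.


Shape: cylinder
Radius r = 3 m, Height h = 15 m
Formula: V = pi * r^2 * h
r^2 = 9
V = pi * 9 * 15
V = 135 * pi
V = 424.12
424.12 m^3


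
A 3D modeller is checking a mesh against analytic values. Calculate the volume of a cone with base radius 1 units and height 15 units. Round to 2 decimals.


Shape: cone
Radius r = 1 units, Height h = 15 units
Formula: V = (1/3) * pi * r^2 * h
r^2 = 1
pi * r^2 * h = pi * 1 * 15 = 15 * pi
V = 15 * pi / 3
V = 15.71
15.71 units^3


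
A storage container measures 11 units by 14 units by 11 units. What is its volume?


Shape: rectangular prism
l = 11 units, w = 14 units, h = 11 units
Formula: V = l * w * h
V = 11 * 14 * 11
V = 154 * 11
V = 1694
1694 units^3


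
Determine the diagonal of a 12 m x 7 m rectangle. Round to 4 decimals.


Shape: rectangle (diagonal via Pythagoras)
Sides: 12 m and 7 m
Formula: d = sqrt(l^2 + w^2)
l^2 = 144, w^2 = 49
l^2 + w^2 = 193
d = sqrt(193)
d = 13.8924
13.8924 m


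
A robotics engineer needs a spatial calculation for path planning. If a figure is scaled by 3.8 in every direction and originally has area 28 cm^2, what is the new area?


Linear scale factor k = 3.8
Original area = 28 cm^2
Rule: under a linear scaling by k, areas scale by k^2.
k^2 = 3.8^2 = 14.44
New area = 28 * 14.44
New area = 404.32
404.32 cm^2


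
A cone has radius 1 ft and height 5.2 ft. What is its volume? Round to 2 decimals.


Shape: cone
Radius r = 1 ft, Height h = 5.2 ft
Formula: V = (1/3) * pi * r^2 * h
r^2 = 1
pi * r^2 * h = pi * 1 * 5.2 = 5.2 * pi
V = 5.2 * pi / 3
V = 5.45
5.45 ft^3


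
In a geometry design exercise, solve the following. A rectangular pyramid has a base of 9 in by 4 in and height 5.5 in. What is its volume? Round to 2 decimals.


Shape: rectangular pyramid
Base: 9 in x 4 in, Height h = 5.5 in
Formula: V = (1/3) * base_area * h
base_area = 9 * 4 = 36
base_area * h = 36 * 5.5 = 198
V = 198 / 3
V = 66
66 in^3


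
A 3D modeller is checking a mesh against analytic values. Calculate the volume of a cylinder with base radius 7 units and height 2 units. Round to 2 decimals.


Shape: cylinder
Radius r = 7 units, Height h = 2 units
Formula: V = pi * r^2 * h
r^2 = 49
V = pi * 49 * 2
V = 98 * pi
V = 307.88
307.88 units^3


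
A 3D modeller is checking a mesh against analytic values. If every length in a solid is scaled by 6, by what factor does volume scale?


Linear scale factor k = 6
Rule: under a linear scaling by k, volumes scale by k^3.
k^3 = 6 * 6 * 6
k^3 = 36 * 6
k^3 = 216
Volume scales by a factor of 216.
216 (dimensionless)


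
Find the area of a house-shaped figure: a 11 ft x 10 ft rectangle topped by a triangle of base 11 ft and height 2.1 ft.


Composite shape: rectangle + triangle
Rectangle area = 11 * 10 = 110
Triangle area = 0.5 * 11 * 2.1 = 11.55
Total = 110 + 11.55
Total = 121.55
121.55 ft^2


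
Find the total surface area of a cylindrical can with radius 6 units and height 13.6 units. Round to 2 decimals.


Shape: closed cylinder
Radius r = 6 units, Height h = 13.6 units
Formula: SA = 2*pi*r^2 + 2*pi*r*h = 2*pi*r*(r + h)
r + h = 19.6
2 * r * (r + h) = 2 * 6 * 19.6 = 235.2
SA = 235.2 * pi
SA = 738.9
738.9 units^2


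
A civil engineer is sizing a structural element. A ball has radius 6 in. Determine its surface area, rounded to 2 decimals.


Shape: sphere
Radius r = 6 in
Formula: SA = 4 * pi * r^2
r^2 = 36
SA = 4 * pi * 36
SA = 144 * pi
SA = 452.39
452.39 in^2


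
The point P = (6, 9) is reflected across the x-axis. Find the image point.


Transformation: reflection
Original point: (6, 9)
Rule for reflection over the x-axis: (x, y) -> (x, -y)
Apply: (6, 9) -> (6, -9)
(6, -9)


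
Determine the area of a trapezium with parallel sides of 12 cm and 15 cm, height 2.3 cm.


Shape: trapezoid
Parallel sides a = 12 cm, b = 15 cm; Height h = 2.3 cm
Formula: A = (a + b) * h / 2
a + b = 12 + 15 = 27
A = 27 * 2.3 / 2
A = 62.1 / 2
A = 31.05
31.05 cm^2


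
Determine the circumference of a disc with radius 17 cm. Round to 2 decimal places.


Shape: circle
Radius r = 17 cm
Formula: C = 2 * pi * r
C = 2 * pi * 17
C = 34 * pi
C = 106.81
106.81 cm


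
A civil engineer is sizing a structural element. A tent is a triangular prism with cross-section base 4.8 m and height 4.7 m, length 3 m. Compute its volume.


Shape: triangular prism
Triangle base = 4.8 m, triangle height = 4.7 m, prism length L = 3 m
Formula: V = (1/2 * b * h_tri) * L
Cross-section area = 0.5 * 4.8 * 4.7 = 11.28
V = 11.28 * 3
V = 33.84
33.84 m^3


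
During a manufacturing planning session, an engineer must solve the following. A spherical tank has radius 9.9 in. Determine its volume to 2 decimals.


Shape: sphere
Radius r = 9.9 in
Formula: V = (4/3) * pi * r^3
r^3 = 970.299
(4/3) * 970.299 = 1293.732
V = 1293.732 * pi
V = 4064.38
4064.38 in^3


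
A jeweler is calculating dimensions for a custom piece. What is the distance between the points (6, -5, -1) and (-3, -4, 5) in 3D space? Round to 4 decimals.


3D distance between two points
P1 = (6, -5, -1), P2 = (-3, -4, 5)
Formula: d = sqrt((x2-x1)^2 + (y2-y1)^2 + (z2-z1)^2)
dx = -3 - 6 = -9
dy = -4 - -5 = 1
dz = 5 - -1 = 6
dx^2 + dy^2 + dz^2 = 81 + 1 + 36 = 118
d = sqrt(118)
d = 10.8628
10.8628 units


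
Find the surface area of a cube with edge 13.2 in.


Shape: cube
Side s = 13.2 in
A cube has 6 square faces.
Formula: SA = 6 * s^2
s^2 = 174.24
SA = 6 * 174.24
SA = 1045.44
1045.44 in^2


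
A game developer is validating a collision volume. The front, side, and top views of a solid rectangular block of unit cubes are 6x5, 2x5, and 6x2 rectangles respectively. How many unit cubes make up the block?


Orthographic views of a solid rectangular block:
Front view 6 x 5 -> length = 6, height = 5
Side view 2 x 5 -> width = 2, height = 5 (consistent)
Top view 6 x 2 -> confirms length = 6, width = 2
The block is 6 x 2 x 5.
Total unit cubes = 6 * 2 * 5 = 60
60 unit cubes


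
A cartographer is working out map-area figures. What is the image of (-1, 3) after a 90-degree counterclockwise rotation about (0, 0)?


Transformation: rotation about the origin
Original point: (-1, 3)
Rule for 90 deg counterclockwise: (x, y) -> (-y, x)
Apply: (-1, 3) -> (-3, -1)
(-3, -1)


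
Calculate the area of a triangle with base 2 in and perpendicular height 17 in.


Shape: triangle
Base b = 2 in, Height h = 17 in
Formula: A = (1/2) * b * h
A = 0.5 * 2 * 17
A = 0.5 * 34
A = 17
17 in^2


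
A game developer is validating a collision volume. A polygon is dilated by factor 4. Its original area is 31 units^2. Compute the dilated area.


Linear scale factor k = 4
Original area = 31 units^2
Rule: under a linear scaling by k, areas scale by k^2.
k^2 = 4^2 = 16
New area = 31 * 16
New area = 496
496 units^2


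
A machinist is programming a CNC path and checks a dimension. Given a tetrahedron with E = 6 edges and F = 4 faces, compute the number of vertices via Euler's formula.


Polyhedron: tetrahedron
Euler's formula for convex polyhedra: V - E + F = 2
Given: E = 6 edges and F = 4 faces
Solve for V:
V = 2 + E - F = 2 + 6 - 4 = 4
4 vertices


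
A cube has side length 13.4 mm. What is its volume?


Shape: cube
Side s = 13.4 mm
Formula: V = s^3
V = 13.4 * 13.4 * 13.4
V = 179.56 * 13.4
V = 2406.104
2406.104 mm^3


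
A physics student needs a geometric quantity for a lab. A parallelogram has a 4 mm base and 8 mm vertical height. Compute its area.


Shape: parallelogram
Base b = 4 mm, Height h = 8 mm
Formula: A = b * h
A = 4 * 8
A = 32
32 mm^2


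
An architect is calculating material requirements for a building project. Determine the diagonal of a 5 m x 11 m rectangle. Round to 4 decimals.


Shape: rectangle (diagonal via Pythagoras)
Sides: 5 m and 11 m
Formula: d = sqrt(l^2 + w^2)
l^2 = 25, w^2 = 121
l^2 + w^2 = 146
d = sqrt(146)
d = 12.083
12.083 m


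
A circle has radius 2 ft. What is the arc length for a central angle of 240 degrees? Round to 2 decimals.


Shape: circular arc
Radius r = 2 ft, Angle = 240 degrees
Formula: L = (angle/360) * 2 * pi * r
2 * pi * r = 4 * pi
L = (240/360) * 4 * pi
L = 2.666667 * pi
L = 8.38
8.38 ft


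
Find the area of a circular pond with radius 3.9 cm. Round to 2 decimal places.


Shape: circle
Radius r = 3.9 cm
Formula: A = pi * r^2
r^2 = 3.9^2 = 15.21
A = pi * 15.21
A = 47.78
47.78 cm^2


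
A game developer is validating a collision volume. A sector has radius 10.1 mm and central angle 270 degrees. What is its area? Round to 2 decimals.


Shape: circular sector
Radius r = 10.1 mm, Angle = 270 degrees
Formula: A = (angle/360) * pi * r^2
r^2 = 102.01
Fraction of circle = 270/360
A = (270/360) * pi * 102.01
A = 76.5075 * pi
A = 240.36
240.36 mm^2


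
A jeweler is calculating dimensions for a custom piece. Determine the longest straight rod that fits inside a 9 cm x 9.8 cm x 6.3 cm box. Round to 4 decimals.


Shape: rectangular box (space diagonal)
l = 9 cm, w = 9.8 cm, h = 6.3 cm
Visualize: the diagonal of the base, then a right triangle with that diagonal and the height.
Formula: d = sqrt(l^2 + w^2 + h^2)
l^2 + w^2 + h^2 = 81 + 96.04 + 39.69 = 216.73
d = sqrt(216.73)
d = 14.7218
14.7218 cm


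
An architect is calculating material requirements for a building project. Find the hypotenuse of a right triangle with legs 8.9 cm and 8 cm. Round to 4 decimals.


Shape: right triangle
Legs a = 8.9 cm, b = 8 cm
Formula: c = sqrt(a^2 + b^2)
a^2 = 79.21, b^2 = 64
a^2 + b^2 = 143.21
c = sqrt(143.21)
c = 11.967
11.967 cm


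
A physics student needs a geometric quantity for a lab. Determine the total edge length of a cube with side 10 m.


Shape: cube
Side s = 10 m
A cube has 12 edges, all equal.
Formula: total edge length = 12 * s
Total = 12 * 10
Total = 120
120 m


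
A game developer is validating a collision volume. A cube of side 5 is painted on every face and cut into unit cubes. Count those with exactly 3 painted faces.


Large cube: 5 x 5 x 5, cut into unit cubes.
Cubes with 3 painted faces are at the corners. A cube always has 8 corners.
Count = 8
8 unit cubes


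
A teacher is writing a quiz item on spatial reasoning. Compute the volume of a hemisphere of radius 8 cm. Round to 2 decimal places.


Shape: hemisphere (half of a sphere)
Radius r = 8 cm
Formula: V = (1/2) * (4/3) * pi * r^3 = (2/3) * pi * r^3
r^3 = 512
(2/3) * 512 = 341.333333
V = 341.333333 * pi
V = 1072.33
1072.33 cm^3


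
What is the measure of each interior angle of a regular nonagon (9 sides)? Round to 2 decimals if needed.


Shape: regular nonagon (9 sides)
Formula: interior angle = (n - 2) * 180 / n
(n - 2) = 7
(n - 2) * 180 = 1260
angle = 1260 / 9
angle = 140
140 degrees


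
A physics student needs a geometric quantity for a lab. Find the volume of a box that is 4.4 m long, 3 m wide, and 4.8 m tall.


Shape: rectangular prism
l = 4.4 m, w = 3 m, h = 4.8 m
Formula: V = l * w * h
V = 4.4 * 3 * 4.8
V = 13.2 * 4.8
V = 63.36
63.36 m^3


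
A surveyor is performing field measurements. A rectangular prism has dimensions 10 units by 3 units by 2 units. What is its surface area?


Shape: rectangular prism
l = 10 units, w = 3 units, h = 2 units
Formula: SA = 2(lw + lh + wh)
lw = 30, lh = 20, wh = 6
lw + lh + wh = 56
SA = 2 * 56
SA = 112
112 units^2


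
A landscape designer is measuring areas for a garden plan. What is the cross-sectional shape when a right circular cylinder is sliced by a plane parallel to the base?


Solid: right circular cylinder
Cutting plane: parallel to the base
Visualize the intersection of the plane with the solid's surface.
The boundary of the cut region is a circle.
circle


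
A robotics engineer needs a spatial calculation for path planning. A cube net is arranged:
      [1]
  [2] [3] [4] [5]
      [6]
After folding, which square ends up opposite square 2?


Net: cross layout. Take square 3 as the base (bottom).
Fold the four squares in the horizontal row up around 3: 2 -> left, 4 -> right, 5 wraps to the top.
Fold 1 and 6 up from 3: 1 -> back, 6 -> front.
Opposite pairs are therefore: (1, 6), (2, 4), (3, 5).
Face 2 is opposite face 4.
face 4


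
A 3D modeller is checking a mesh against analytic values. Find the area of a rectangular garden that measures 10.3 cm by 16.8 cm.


Shape: rectangle
Length l = 10.3 cm, Width w = 16.8 cm
Formula: A = l * w
A = 10.3 * 16.8
A = 173.04
173.04 cm^2


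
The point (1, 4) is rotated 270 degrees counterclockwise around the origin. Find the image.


Transformation: rotation about the origin
Original point: (1, 4)
Rule for 270 deg counterclockwise: (x, y) -> (y, -x)
Apply: (1, 4) -> (4, -1)
(4, -1)


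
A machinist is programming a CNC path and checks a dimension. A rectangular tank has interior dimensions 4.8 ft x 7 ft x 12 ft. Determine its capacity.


Shape: rectangular prism
l = 4.8 ft, w = 7 ft, h = 12 ft
Formula: V = l * w * h
V = 4.8 * 7 * 12
V = 33.6 * 12
V = 403.2
403.2 ft^3


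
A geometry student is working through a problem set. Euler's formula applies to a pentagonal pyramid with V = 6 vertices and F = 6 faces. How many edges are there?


Polyhedron: pentagonal pyramid
Euler's formula for convex polyhedra: V - E + F = 2
Given: V = 6 vertices and F = 6 faces
Solve for E:
E = V + F - 2 = 6 + 6 - 2 = 10
10 edges


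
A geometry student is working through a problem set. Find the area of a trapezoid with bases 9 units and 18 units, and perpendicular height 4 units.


Shape: trapezoid
Parallel sides a = 9 units, b = 18 units; Height h = 4 units
Formula: A = (a + b) * h / 2
a + b = 9 + 18 = 27
A = 27 * 4 / 2
A = 108 / 2
A = 54
54 units^2


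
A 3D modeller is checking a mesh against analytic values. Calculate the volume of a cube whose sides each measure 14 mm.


Shape: cube
Side s = 14 mm
Formula: V = s^3
V = 14 * 14 * 14
V = 196 * 14
V = 2744
2744 mm^3


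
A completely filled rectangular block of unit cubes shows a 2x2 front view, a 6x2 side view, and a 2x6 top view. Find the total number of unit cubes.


Orthographic views of a solid rectangular block:
Front view 2 x 2 -> length = 2, height = 2
Side view 6 x 2 -> width = 6, height = 2 (consistent)
Top view 2 x 6 -> confirms length = 2, width = 6
The block is 2 x 6 x 2.
Total unit cubes = 2 * 6 * 2 = 24
24 unit cubes


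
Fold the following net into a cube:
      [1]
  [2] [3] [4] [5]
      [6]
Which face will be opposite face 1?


Net: cross layout. Take square 3 as the base (bottom).
Fold the four squares in the horizontal row up around 3: 2 -> left, 4 -> right, 5 wraps to the top.
Fold 1 and 6 up from 3: 1 -> back, 6 -> front.
Opposite pairs are therefore: (1, 6), (2, 4), (3, 5).
Face 1 is opposite face 6.
face 6


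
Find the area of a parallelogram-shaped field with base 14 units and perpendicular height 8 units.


Shape: parallelogram
Base b = 14 units, Height h = 8 units
Formula: A = b * h
A = 14 * 8
A = 112
112 units^2


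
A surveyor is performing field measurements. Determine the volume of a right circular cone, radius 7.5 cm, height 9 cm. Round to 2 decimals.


Shape: cone
Radius r = 7.5 cm, Height h = 9 cm
Formula: V = (1/3) * pi * r^2 * h
r^2 = 56.25
pi * r^2 * h = pi * 56.25 * 9 = 506.25 * pi
V = 506.25 * pi / 3
V = 530.14
530.14 cm^3


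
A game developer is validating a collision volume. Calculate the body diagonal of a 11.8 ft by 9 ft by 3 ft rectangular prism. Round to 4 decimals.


Shape: rectangular box (space diagonal)
l = 11.8 ft, w = 9 ft, h = 3 ft
Visualize: the diagonal of the base, then a right triangle with that diagonal and the height.
Formula: d = sqrt(l^2 + w^2 + h^2)
l^2 + w^2 + h^2 = 139.24 + 81 + 9 = 229.24
d = sqrt(229.24)
d = 15.1407
15.1407 ft


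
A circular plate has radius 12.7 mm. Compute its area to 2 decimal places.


Shape: circle
Radius r = 12.7 mm
Formula: A = pi * r^2
r^2 = 12.7^2 = 161.29
A = pi * 161.29
A = 506.71
506.71 mm^2


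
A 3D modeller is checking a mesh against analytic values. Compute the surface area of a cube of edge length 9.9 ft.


Shape: cube
Side s = 9.9 ft
A cube has 6 square faces.
Formula: SA = 6 * s^2
s^2 = 98.01
SA = 6 * 98.01
SA = 588.06
588.06 ft^2


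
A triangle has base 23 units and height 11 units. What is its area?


Shape: triangle
Base b = 23 units, Height h = 11 units
Formula: A = (1/2) * b * h
A = 0.5 * 23 * 11
A = 0.5 * 253
A = 126.5
126.5 units^2


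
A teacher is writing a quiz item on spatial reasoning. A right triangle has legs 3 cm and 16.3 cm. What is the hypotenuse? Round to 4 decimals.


Shape: right triangle
Legs a = 3 cm, b = 16.3 cm
Formula: c = sqrt(a^2 + b^2)
a^2 = 9, b^2 = 265.69
a^2 + b^2 = 274.69
c = sqrt(274.69)
c = 16.5738
16.5738 cm


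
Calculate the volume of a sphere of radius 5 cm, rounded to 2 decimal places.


Shape: sphere
Radius r = 5 cm
Formula: V = (4/3) * pi * r^3
r^3 = 125
(4/3) * 125 = 166.666667
V = 166.666667 * pi
V = 523.6
523.6 cm^3


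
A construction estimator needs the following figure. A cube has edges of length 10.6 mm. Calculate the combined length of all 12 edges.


Shape: cube
Side s = 10.6 mm
A cube has 12 edges, all equal.
Formula: total edge length = 12 * s
Total = 12 * 10.6
Total = 127.2
127.2 mm


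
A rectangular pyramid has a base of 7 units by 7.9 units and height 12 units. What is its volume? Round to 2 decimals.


Shape: rectangular pyramid
Base: 7 units x 7.9 units, Height h = 12 units
Formula: V = (1/3) * base_area * h
base_area = 7 * 7.9 = 55.3
base_area * h = 55.3 * 12 = 663.6
V = 663.6 / 3
V = 221.2
221.2 units^3


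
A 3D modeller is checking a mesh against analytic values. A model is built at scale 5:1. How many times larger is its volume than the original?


Linear scale factor k = 5
Rule: under a linear scaling by k, volumes scale by k^3.
k^3 = 5 * 5 * 5
k^3 = 25 * 5
k^3 = 125
Volume scales by a factor of 125.
125 (dimensionless)


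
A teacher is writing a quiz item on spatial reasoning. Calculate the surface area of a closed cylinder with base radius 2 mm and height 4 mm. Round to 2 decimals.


Shape: closed cylinder
Radius r = 2 mm, Height h = 4 mm
Formula: SA = 2*pi*r^2 + 2*pi*r*h = 2*pi*r*(r + h)
r + h = 6
2 * r * (r + h) = 2 * 2 * 6 = 24
SA = 24 * pi
SA = 75.4
75.4 mm^2


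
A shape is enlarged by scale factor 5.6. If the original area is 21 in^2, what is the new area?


Linear scale factor k = 5.6
Original area = 21 in^2
Rule: under a linear scaling by k, areas scale by k^2.
k^2 = 5.6^2 = 31.36
New area = 21 * 31.36
New area = 658.56
658.56 in^2


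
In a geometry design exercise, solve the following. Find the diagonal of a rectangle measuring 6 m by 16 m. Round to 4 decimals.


Shape: rectangle (diagonal via Pythagoras)
Sides: 6 m and 16 m
Formula: d = sqrt(l^2 + w^2)
l^2 = 36, w^2 = 256
l^2 + w^2 = 292
d = sqrt(292)
d = 17.088
17.088 m


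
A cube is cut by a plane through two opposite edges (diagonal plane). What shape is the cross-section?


Solid: cube
Cutting plane: through two opposite edges (diagonal plane)
Visualize the intersection of the plane with the solid's surface.
The boundary of the cut region is a rectangle.
rectangle


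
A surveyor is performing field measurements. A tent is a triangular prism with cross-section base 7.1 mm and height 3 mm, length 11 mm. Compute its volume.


Shape: triangular prism
Triangle base = 7.1 mm, triangle height = 3 mm, prism length L = 11 mm
Formula: V = (1/2 * b * h_tri) * L
Cross-section area = 0.5 * 7.1 * 3 = 10.65
V = 10.65 * 11
V = 117.15
117.15 mm^3


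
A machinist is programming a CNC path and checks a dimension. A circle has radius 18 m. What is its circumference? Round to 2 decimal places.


Shape: circle
Radius r = 18 m
Formula: C = 2 * pi * r
C = 2 * pi * 18
C = 36 * pi
C = 113.1
113.1 m


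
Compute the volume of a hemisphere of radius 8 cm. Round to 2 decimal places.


Shape: hemisphere (half of a sphere)
Radius r = 8 cm
Formula: V = (1/2) * (4/3) * pi * r^3 = (2/3) * pi * r^3
r^3 = 512
(2/3) * 512 = 341.333333
V = 341.333333 * pi
V = 1072.33
1072.33 cm^3


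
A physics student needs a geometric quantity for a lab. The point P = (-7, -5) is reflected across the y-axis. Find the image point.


Transformation: reflection
Original point: (-7, -5)
Rule for reflection over the y-axis: (x, y) -> (-x, y)
Apply: (-7, -5) -> (7, -5)
(7, -5)


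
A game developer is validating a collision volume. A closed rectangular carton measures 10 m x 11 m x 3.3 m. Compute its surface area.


Shape: rectangular prism
l = 10 m, w = 11 m, h = 3.3 m
Formula: SA = 2(lw + lh + wh)
lw = 110, lh = 33, wh = 36.3
lw + lh + wh = 179.3
SA = 2 * 179.3
SA = 358.6
358.6 m^2


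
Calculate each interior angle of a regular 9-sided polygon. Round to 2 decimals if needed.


Shape: regular nonagon (9 sides)
Formula: interior angle = (n - 2) * 180 / n
(n - 2) = 7
(n - 2) * 180 = 1260
angle = 1260 / 9
angle = 140
140 degrees


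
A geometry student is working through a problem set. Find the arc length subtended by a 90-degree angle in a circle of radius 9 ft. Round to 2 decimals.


Shape: circular arc
Radius r = 9 ft, Angle = 90 degrees
Formula: L = (angle/360) * 2 * pi * r
2 * pi * r = 18 * pi
L = (90/360) * 18 * pi
L = 4.5 * pi
L = 14.14
14.14 ft


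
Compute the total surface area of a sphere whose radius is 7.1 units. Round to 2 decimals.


Shape: sphere
Radius r = 7.1 units
Formula: SA = 4 * pi * r^2
r^2 = 50.41
SA = 4 * pi * 50.41
SA = 201.64 * pi
SA = 633.47
633.47 units^2


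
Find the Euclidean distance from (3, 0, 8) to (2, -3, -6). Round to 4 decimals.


3D distance between two points
P1 = (3, 0, 8), P2 = (2, -3, -6)
Formula: d = sqrt((x2-x1)^2 + (y2-y1)^2 + (z2-z1)^2)
dx = 2 - 3 = -1
dy = -3 - 0 = -3
dz = -6 - 8 = -14
dx^2 + dy^2 + dz^2 = 1 + 9 + 196 = 206
d = sqrt(206)
d = 14.3527
14.3527 units


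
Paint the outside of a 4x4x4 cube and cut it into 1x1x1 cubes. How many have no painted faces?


Large cube: 4 x 4 x 4, cut into unit cubes.
n = 4, so n - 2 = 2
Unpainted cubes form the interior (n - 2)^3 block.
(n - 2)^3 = 2^3 = 8
8 unit cubes


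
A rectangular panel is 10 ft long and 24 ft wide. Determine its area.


Shape: rectangle
Length l = 10 ft, Width w = 24 ft
Formula: A = l * w
A = 10 * 24
A = 240
240 ft^2


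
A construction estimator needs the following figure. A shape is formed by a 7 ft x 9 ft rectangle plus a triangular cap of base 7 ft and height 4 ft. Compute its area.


Composite shape: rectangle + triangle
Rectangle area = 7 * 9 = 63
Triangle area = 0.5 * 7 * 4 = 14
Total = 63 + 14
Total = 77
77 ft^2


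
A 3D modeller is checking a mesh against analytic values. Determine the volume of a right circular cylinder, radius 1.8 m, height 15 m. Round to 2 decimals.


Shape: cylinder
Radius r = 1.8 m, Height h = 15 m
Formula: V = pi * r^2 * h
r^2 = 3.24
V = pi * 3.24 * 15
V = 48.6 * pi
V = 152.68
152.68 m^3


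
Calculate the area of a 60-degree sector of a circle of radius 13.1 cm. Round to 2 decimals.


Shape: circular sector
Radius r = 13.1 cm, Angle = 60 degrees
Formula: A = (angle/360) * pi * r^2
r^2 = 171.61
Fraction of circle = 60/360
A = (60/360) * pi * 171.61
A = 28.601667 * pi
A = 89.85
89.85 cm^2


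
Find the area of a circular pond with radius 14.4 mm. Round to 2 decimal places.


Shape: circle
Radius r = 14.4 mm
Formula: A = pi * r^2
r^2 = 14.4^2 = 207.36
A = pi * 207.36
A = 651.44
651.44 mm^2


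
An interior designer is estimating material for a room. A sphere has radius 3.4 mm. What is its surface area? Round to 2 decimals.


Shape: sphere
Radius r = 3.4 mm
Formula: SA = 4 * pi * r^2
r^2 = 11.56
SA = 4 * pi * 11.56
SA = 46.24 * pi
SA = 145.27
145.27 mm^2


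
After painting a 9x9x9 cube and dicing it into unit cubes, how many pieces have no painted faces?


Large cube: 9 x 9 x 9, cut into unit cubes.
n = 9, so n - 2 = 7
Unpainted cubes form the interior (n - 2)^3 block.
(n - 2)^3 = 7^3 = 343
343 unit cubes


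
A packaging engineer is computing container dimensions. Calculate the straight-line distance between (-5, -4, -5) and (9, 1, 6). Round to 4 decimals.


3D distance between two points
P1 = (-5, -4, -5), P2 = (9, 1, 6)
Formula: d = sqrt((x2-x1)^2 + (y2-y1)^2 + (z2-z1)^2)
dx = 9 - -5 = 14
dy = 1 - -4 = 5
dz = 6 - -5 = 11
dx^2 + dy^2 + dz^2 = 196 + 25 + 121 = 342
d = sqrt(342)
d = 18.4932
18.4932 units


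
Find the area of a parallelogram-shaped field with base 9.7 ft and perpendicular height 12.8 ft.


Shape: parallelogram
Base b = 9.7 ft, Height h = 12.8 ft
Formula: A = b * h
A = 9.7 * 12.8
A = 124.16
124.16 ft^2


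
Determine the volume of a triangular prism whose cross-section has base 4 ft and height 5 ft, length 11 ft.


Shape: triangular prism
Triangle base = 4 ft, triangle height = 5 ft, prism length L = 11 ft
Formula: V = (1/2 * b * h_tri) * L
Cross-section area = 0.5 * 4 * 5 = 10
V = 10 * 11
V = 110
110 ft^3


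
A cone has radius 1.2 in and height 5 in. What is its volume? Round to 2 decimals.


Shape: cone
Radius r = 1.2 in, Height h = 5 in
Formula: V = (1/3) * pi * r^2 * h
r^2 = 1.44
pi * r^2 * h = pi * 1.44 * 5 = 7.2 * pi
V = 7.2 * pi / 3
V = 7.54
7.54 in^3


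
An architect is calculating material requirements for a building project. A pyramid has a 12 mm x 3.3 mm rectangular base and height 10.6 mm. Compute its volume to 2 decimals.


Shape: rectangular pyramid
Base: 12 mm x 3.3 mm, Height h = 10.6 mm
Formula: V = (1/3) * base_area * h
base_area = 12 * 3.3 = 39.6
base_area * h = 39.6 * 10.6 = 419.76
V = 419.76 / 3
V = 139.92
139.92 mm^3


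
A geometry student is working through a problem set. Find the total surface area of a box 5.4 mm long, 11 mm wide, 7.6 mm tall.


Shape: rectangular prism
l = 5.4 mm, w = 11 mm, h = 7.6 mm
Formula: SA = 2(lw + lh + wh)
lw = 59.4, lh = 41.04, wh = 83.6
lw + lh + wh = 184.04
SA = 2 * 184.04
SA = 368.08
368.08 mm^2


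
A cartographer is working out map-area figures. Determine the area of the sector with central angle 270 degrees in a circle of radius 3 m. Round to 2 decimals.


Shape: circular sector
Radius r = 3 m, Angle = 270 degrees
Formula: A = (angle/360) * pi * r^2
r^2 = 9
Fraction of circle = 270/360
A = (270/360) * pi * 9
A = 6.75 * pi
A = 21.21
21.21 m^2


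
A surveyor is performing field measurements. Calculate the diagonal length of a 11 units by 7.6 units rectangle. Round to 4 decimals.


Shape: rectangle (diagonal via Pythagoras)
Sides: 11 units and 7.6 units
Formula: d = sqrt(l^2 + w^2)
l^2 = 121, w^2 = 57.76
l^2 + w^2 = 178.76
d = sqrt(178.76)
d = 13.3701
13.3701 units


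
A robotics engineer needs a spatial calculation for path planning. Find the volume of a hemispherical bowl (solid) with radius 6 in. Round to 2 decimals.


Shape: hemisphere (half of a sphere)
Radius r = 6 in
Formula: V = (1/2) * (4/3) * pi * r^3 = (2/3) * pi * r^3
r^3 = 216
(2/3) * 216 = 144
V = 144 * pi
V = 452.39
452.39 in^3


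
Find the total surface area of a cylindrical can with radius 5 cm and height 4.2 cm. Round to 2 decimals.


Shape: closed cylinder
Radius r = 5 cm, Height h = 4.2 cm
Formula: SA = 2*pi*r^2 + 2*pi*r*h = 2*pi*r*(r + h)
r + h = 9.2
2 * r * (r + h) = 2 * 5 * 9.2 = 92
SA = 92 * pi
SA = 289.03
289.03 cm^2


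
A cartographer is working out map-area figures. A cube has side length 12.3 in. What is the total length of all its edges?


Shape: cube
Side s = 12.3 in
A cube has 12 edges, all equal.
Formula: total edge length = 12 * s
Total = 12 * 12.3
Total = 147.6
147.6 in


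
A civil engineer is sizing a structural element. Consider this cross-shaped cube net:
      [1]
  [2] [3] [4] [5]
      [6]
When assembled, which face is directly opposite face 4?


Net: cross layout. Take square 3 as the base (bottom).
Fold the four squares in the horizontal row up around 3: 2 -> left, 4 -> right, 5 wraps to the top.
Fold 1 and 6 up from 3: 1 -> back, 6 -> front.
Opposite pairs are therefore: (1, 6), (2, 4), (3, 5).
Face 4 is opposite face 2.
face 2


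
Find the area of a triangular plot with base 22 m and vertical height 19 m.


Shape: triangle
Base b = 22 m, Height h = 19 m
Formula: A = (1/2) * b * h
A = 0.5 * 22 * 19
A = 0.5 * 418
A = 209
209 m^2


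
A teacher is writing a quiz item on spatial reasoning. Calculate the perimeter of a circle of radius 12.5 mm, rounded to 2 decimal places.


Shape: circle
Radius r = 12.5 mm
Formula: C = 2 * pi * r
C = 2 * pi * 12.5
C = 25 * pi
C = 78.54
78.54 mm


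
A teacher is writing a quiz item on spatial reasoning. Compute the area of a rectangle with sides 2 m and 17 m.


Shape: rectangle
Length l = 2 m, Width w = 17 m
Formula: A = l * w
A = 2 * 17
A = 34
34 m^2


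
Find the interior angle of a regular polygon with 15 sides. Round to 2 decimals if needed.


Shape: regular pentadecagon (15 sides)
Formula: interior angle = (n - 2) * 180 / n
(n - 2) = 13
(n - 2) * 180 = 2340
angle = 2340 / 15
angle = 156
156 degrees


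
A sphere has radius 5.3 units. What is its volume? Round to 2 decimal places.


Shape: sphere
Radius r = 5.3 units
Formula: V = (4/3) * pi * r^3
r^3 = 148.877
(4/3) * 148.877 = 198.502667
V = 198.502667 * pi
V = 623.61
623.61 units^3


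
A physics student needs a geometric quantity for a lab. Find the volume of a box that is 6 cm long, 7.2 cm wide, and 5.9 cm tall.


Shape: rectangular prism
l = 6 cm, w = 7.2 cm, h = 5.9 cm
Formula: V = l * w * h
V = 6 * 7.2 * 5.9
V = 43.2 * 5.9
V = 254.88
254.88 cm^3


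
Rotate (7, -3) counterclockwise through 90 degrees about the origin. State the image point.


Transformation: rotation about the origin
Original point: (7, -3)
Rule for 90 deg counterclockwise: (x, y) -> (-y, x)
Apply: (7, -3) -> (3, 7)
(3, 7)


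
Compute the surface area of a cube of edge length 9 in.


Shape: cube
Side s = 9 in
A cube has 6 square faces.
Formula: SA = 6 * s^2
s^2 = 81
SA = 6 * 81
SA = 486
486 in^2


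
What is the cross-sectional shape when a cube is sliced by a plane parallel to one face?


Solid: cube
Cutting plane: parallel to one face
Visualize the intersection of the plane with the solid's surface.
The boundary of the cut region is a square.
square


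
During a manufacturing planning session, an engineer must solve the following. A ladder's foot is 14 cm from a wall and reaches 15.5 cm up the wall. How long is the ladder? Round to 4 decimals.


Shape: right triangle
Legs a = 14 cm, b = 15.5 cm
Formula: c = sqrt(a^2 + b^2)
a^2 = 196, b^2 = 240.25
a^2 + b^2 = 436.25
c = sqrt(436.25)
c = 20.8866
20.8866 cm


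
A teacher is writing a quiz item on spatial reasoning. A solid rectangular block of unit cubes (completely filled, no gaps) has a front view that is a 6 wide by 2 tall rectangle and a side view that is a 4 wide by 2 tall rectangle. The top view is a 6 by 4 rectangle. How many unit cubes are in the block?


Orthographic views of a solid rectangular block:
Front view 6 x 2 -> length = 6, height = 2
Side view 4 x 2 -> width = 4, height = 2 (consistent)
Top view 6 x 4 -> confirms length = 6, width = 4
The block is 6 x 4 x 2.
Total unit cubes = 6 * 4 * 2 = 48
48 unit cubes


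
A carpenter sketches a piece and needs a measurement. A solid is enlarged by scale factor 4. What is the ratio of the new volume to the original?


Linear scale factor k = 4
Rule: under a linear scaling by k, volumes scale by k^3.
k^3 = 4 * 4 * 4
k^3 = 16 * 4
k^3 = 64
Volume scales by a factor of 64.
64 (dimensionless)


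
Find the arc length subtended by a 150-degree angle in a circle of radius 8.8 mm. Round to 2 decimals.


Shape: circular arc
Radius r = 8.8 mm, Angle = 150 degrees
Formula: L = (angle/360) * 2 * pi * r
2 * pi * r = 17.6 * pi
L = (150/360) * 17.6 * pi
L = 7.333333 * pi
L = 23.04
23.04 mm


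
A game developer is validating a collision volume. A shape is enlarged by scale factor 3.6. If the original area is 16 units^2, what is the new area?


Linear scale factor k = 3.6
Original area = 16 units^2
Rule: under a linear scaling by k, areas scale by k^2.
k^2 = 3.6^2 = 12.96
New area = 16 * 12.96
New area = 207.36
207.36 units^2


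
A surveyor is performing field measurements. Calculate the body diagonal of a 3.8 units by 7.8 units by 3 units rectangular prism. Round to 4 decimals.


Shape: rectangular box (space diagonal)
l = 3.8 units, w = 7.8 units, h = 3 units
Visualize: the diagonal of the base, then a right triangle with that diagonal and the height.
Formula: d = sqrt(l^2 + w^2 + h^2)
l^2 + w^2 + h^2 = 14.44 + 60.84 + 9 = 84.28
d = sqrt(84.28)
d = 9.1804
9.1804 units


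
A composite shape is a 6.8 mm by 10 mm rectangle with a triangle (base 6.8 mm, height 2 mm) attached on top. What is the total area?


Composite shape: rectangle + triangle
Rectangle area = 6.8 * 10 = 68
Triangle area = 0.5 * 6.8 * 2 = 6.8
Total = 68 + 6.8
Total = 74.8
74.8 mm^2


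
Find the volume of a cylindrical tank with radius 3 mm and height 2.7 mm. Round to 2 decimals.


Shape: cylinder
Radius r = 3 mm, Height h = 2.7 mm
Formula: V = pi * r^2 * h
r^2 = 9
V = pi * 9 * 2.7
V = 24.3 * pi
V = 76.34
76.34 mm^3


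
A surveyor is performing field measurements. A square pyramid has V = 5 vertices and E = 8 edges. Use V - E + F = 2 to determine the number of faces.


Polyhedron: square pyramid
Euler's formula for convex polyhedra: V - E + F = 2
Given: V = 5 vertices and E = 8 edges
Solve for F:
F = 2 + E - V = 2 + 8 - 5 = 5
5 faces


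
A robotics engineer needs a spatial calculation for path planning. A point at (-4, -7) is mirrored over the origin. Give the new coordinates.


Transformation: reflection
Original point: (-4, -7)
Rule for reflection through the origin: (x, y) -> (-x, -y)
Apply: (-4, -7) -> (4, 7)
(4, 7)


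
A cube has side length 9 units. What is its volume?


Shape: cube
Side s = 9 units
Formula: V = s^3
V = 9 * 9 * 9
V = 81 * 9
V = 729
729 units^3


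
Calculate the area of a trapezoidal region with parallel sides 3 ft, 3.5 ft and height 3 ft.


Shape: trapezoid
Parallel sides a = 3 ft, b = 3.5 ft; Height h = 3 ft
Formula: A = (a + b) * h / 2
a + b = 3 + 3.5 = 6.5
A = 6.5 * 3 / 2
A = 19.5 / 2
A = 9.75
9.75 ft^2


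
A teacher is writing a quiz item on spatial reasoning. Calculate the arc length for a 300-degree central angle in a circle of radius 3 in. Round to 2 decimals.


Shape: circular arc
Radius r = 3 in, Angle = 300 degrees
Formula: L = (angle/360) * 2 * pi * r
2 * pi * r = 6 * pi
L = (300/360) * 6 * pi
L = 5 * pi
L = 15.71
15.71 in


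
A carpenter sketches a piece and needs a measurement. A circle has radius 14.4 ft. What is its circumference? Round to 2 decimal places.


Shape: circle
Radius r = 14.4 ft
Formula: C = 2 * pi * r
C = 2 * pi * 14.4
C = 28.8 * pi
C = 90.48
90.48 ft


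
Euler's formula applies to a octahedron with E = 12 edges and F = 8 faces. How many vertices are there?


Polyhedron: octahedron
Euler's formula for convex polyhedra: V - E + F = 2
Given: E = 12 edges and F = 8 faces
Solve for V:
V = 2 + E - F = 2 + 12 - 8 = 6
6 vertices


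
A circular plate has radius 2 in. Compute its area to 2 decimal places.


Shape: circle
Radius r = 2 in
Formula: A = pi * r^2
r^2 = 2^2 = 4
A = pi * 4
A = 12.57
12.57 in^2


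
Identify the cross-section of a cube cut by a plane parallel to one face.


Solid: cube
Cutting plane: parallel to one face
Visualize the intersection of the plane with the solid's surface.
The boundary of the cut region is a square.
square


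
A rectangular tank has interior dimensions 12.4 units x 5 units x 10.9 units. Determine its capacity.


Shape: rectangular prism
l = 12.4 units, w = 5 units, h = 10.9 units
Formula: V = l * w * h
V = 12.4 * 5 * 10.9
V = 62 * 10.9
V = 675.8
675.8 units^3


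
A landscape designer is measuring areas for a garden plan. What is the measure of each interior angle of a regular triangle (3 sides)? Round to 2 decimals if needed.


Shape: regular triangle (3 sides)
Formula: interior angle = (n - 2) * 180 / n
(n - 2) = 1
(n - 2) * 180 = 180
angle = 180 / 3
angle = 60
60 degrees


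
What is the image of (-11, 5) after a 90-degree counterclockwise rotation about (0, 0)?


Transformation: rotation about the origin
Original point: (-11, 5)
Rule for 90 deg counterclockwise: (x, y) -> (-y, x)
Apply: (-11, 5) -> (-5, -11)
(-5, -11)


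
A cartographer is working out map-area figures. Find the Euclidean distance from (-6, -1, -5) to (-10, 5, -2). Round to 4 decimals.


3D distance between two points
P1 = (-6, -1, -5), P2 = (-10, 5, -2)
Formula: d = sqrt((x2-x1)^2 + (y2-y1)^2 + (z2-z1)^2)
dx = -10 - -6 = -4
dy = 5 - -1 = 6
dz = -2 - -5 = 3
dx^2 + dy^2 + dz^2 = 16 + 36 + 9 = 61
d = sqrt(61)
d = 7.8102
7.8102 units


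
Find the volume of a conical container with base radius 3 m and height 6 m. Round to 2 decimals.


Shape: cone
Radius r = 3 m, Height h = 6 m
Formula: V = (1/3) * pi * r^2 * h
r^2 = 9
pi * r^2 * h = pi * 9 * 6 = 54 * pi
V = 54 * pi / 3
V = 56.55
56.55 m^3


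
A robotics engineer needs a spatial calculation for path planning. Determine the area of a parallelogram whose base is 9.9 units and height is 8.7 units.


Shape: parallelogram
Base b = 9.9 units, Height h = 8.7 units
Formula: A = b * h
A = 9.9 * 8.7
A = 86.13
86.13 units^2
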